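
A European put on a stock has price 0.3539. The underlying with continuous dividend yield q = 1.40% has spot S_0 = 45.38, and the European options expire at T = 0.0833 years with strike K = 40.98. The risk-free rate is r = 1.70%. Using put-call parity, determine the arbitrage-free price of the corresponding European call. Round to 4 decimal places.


Answer: Call price = 4.7590

Derivation:
Put-call parity: C - P = S_0 * exp(-qT) - K * exp(-rT).
S_0 * exp(-qT) = 45.3800 * 0.99883448 = 45.32710869
K * exp(-rT) = 40.9800 * 0.99858490 = 40.92200929
C = P + S*exp(-qT) - K*exp(-rT)
C = 0.3539 + 45.32710869 - 40.92200929 = 4.7590


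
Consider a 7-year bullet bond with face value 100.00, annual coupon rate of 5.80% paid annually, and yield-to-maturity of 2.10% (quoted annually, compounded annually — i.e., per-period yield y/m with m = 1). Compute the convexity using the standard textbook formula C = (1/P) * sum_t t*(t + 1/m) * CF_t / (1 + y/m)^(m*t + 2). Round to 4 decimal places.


Coupon per period c = face * coupon_rate / m = 5.800000
Periods per year m = 1; per-period yield y/m = 0.021000
Number of cashflows N = 7
Cashflows (t years, CF_t, discount factor 1/(1+y/m)^(m*t), PV):
  t = 1.0000: CF_t = 5.800000, DF = 0.979432, PV = 5.680705
  t = 2.0000: CF_t = 5.800000, DF = 0.959287, PV = 5.563864
  t = 3.0000: CF_t = 5.800000, DF = 0.939556, PV = 5.449426
  t = 4.0000: CF_t = 5.800000, DF = 0.920231, PV = 5.337342
  t = 5.0000: CF_t = 5.800000, DF = 0.901304, PV = 5.227563
  t = 6.0000: CF_t = 5.800000, DF = 0.882766, PV = 5.120042
  t = 7.0000: CF_t = 105.800000, DF = 0.864609, PV = 91.475643
Price P = sum_t PV_t = 123.854586
Convexity numerator sum_t t*(t + 1/m) * CF_t / (1+y/m)^(m*t + 2):
  t = 1.0000: term = 10.898852
  t = 2.0000: term = 32.024052
  t = 3.0000: term = 62.730757
  t = 4.0000: term = 102.400844
  t = 5.0000: term = 150.441985
  t = 6.0000: term = 206.286756
  t = 7.0000: term = 4914.077664
Convexity = (1/P) * sum = 5478.860910 / 123.854586 = 44.236238

Answer: Convexity = 44.2362


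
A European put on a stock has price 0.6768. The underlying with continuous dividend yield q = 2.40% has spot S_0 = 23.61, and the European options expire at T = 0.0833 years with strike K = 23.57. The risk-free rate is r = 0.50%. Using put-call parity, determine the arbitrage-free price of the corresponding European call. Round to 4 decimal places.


Answer: Call price = 0.6795

Derivation:
Put-call parity: C - P = S_0 * exp(-qT) - K * exp(-rT).
S_0 * exp(-qT) = 23.6100 * 0.99800280 = 23.56284604
K * exp(-rT) = 23.5700 * 0.99958359 = 23.56018514
C = P + S*exp(-qT) - K*exp(-rT)
C = 0.6768 + 23.56284604 - 23.56018514 = 0.6795


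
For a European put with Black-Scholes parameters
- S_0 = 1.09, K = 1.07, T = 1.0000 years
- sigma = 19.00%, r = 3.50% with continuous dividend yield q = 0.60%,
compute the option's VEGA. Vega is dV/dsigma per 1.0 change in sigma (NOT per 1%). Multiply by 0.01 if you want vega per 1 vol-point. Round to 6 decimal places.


d1 = 0.3451002514; d2 = 0.1551002514
phi(d1) = 0.3758798912; exp(-qT) = 0.9940179641; exp(-rT) = 0.9656054163
Vega = S * exp(-qT) * phi(d1) * sqrt(T) = 1.0900 * 0.9940179641 * 0.3758798912 * 1.0000000000 = 0.407258

Answer: Vega = 0.407258


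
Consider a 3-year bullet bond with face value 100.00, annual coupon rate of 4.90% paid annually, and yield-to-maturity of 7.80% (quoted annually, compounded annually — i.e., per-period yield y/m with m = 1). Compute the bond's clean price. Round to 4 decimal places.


Coupon per period c = face * coupon_rate / m = 4.900000
Periods per year m = 1; per-period yield y/m = 0.078000
Number of cashflows N = 3
Cashflows (t years, CF_t, discount factor 1/(1+y/m)^(m*t), PV):
  t = 1.0000: CF_t = 4.900000, DF = 0.927644, PV = 4.545455
  t = 2.0000: CF_t = 4.900000, DF = 0.860523, PV = 4.216563
  t = 3.0000: CF_t = 104.900000, DF = 0.798259, PV = 83.737349
Price P = sum_t PV_t = 92.499366

Answer: Price = 92.4994


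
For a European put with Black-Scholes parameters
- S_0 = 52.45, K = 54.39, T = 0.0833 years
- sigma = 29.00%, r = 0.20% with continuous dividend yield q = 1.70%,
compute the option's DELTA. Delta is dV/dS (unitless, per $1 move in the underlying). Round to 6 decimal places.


Answer: Delta = -0.657070

Derivation:
d1 = -0.4070143682; d2 = -0.4907134124
phi(d1) = 0.3672292814; exp(-qT) = 0.9985849022; exp(-rT) = 0.9998334139
N(-d1) = 0.6580012823
Delta = -exp(-qT) * N(-d1) = -0.9985849022 * 0.6580012823 = -0.657070


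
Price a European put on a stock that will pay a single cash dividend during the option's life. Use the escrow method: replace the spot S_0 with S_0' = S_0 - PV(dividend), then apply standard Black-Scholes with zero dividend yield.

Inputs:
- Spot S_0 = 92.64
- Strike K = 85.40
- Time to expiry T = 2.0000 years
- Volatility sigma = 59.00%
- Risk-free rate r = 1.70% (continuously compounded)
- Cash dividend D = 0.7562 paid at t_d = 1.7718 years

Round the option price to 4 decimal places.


PV(D) = D * exp(-r * t_d) = 0.7562 * 0.97032850 = 0.73376242
S_0' = S_0 - PV(D) = 92.6400 - 0.73376242 = 91.90623758
d1 = (ln(S_0'/K) + (r + sigma^2/2)*T) / (sigma*sqrt(T)) = 0.54593773
d2 = d1 - sigma*sqrt(T) = -0.28844827
exp(-rT) = 0.96657150
N(-d1) = 0.29255437; N(-d2) = 0.61349819
P = K * exp(-rT) * N(-d2) - S_0' * N(-d1) = 85.4000 * 0.96657150 * 0.61349819 - 91.90623758 * 0.29255437 = 23.7538

Answer: Price = 23.7538


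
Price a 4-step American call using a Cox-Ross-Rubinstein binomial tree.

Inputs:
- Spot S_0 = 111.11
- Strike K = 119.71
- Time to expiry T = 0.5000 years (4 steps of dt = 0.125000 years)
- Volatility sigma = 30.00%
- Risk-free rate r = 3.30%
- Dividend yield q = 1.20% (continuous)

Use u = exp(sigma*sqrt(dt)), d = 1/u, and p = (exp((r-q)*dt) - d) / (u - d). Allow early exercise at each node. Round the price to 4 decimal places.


dt = T/N = 0.125000
u = exp(sigma*sqrt(dt)) = 1.111895; d = 1/u = 0.899365
p = (exp((r-q)*dt) - d) / (u - d) = 0.485876
Discount per step: exp(-r*dt) = 0.995883
Stock lattice S(k, i) with i counting down-moves:
  k=0: S(0,0) = 111.1100
  k=1: S(1,0) = 123.5427; S(1,1) = 99.9285
  k=2: S(2,0) = 137.3665; S(2,1) = 111.1100; S(2,2) = 89.8722
  k=3: S(3,0) = 152.7372; S(3,1) = 123.5427; S(3,2) = 99.9285; S(3,3) = 80.8279
  k=4: S(4,0) = 169.8278; S(4,1) = 137.3665; S(4,2) = 111.1100; S(4,3) = 89.8722; S(4,4) = 72.6938
Terminal payoffs V(N, i) = max(S_T - K, 0):
  V(4,0) = 50.117764; V(4,1) = 17.656527; V(4,2) = 0.000000; V(4,3) = 0.000000; V(4,4) = 0.000000
Backward induction: V(k, i) = exp(-r*dt) * [p * V(k+1, i) + (1-p) * V(k+1, i+1)]; then take max(V_cont, immediate exercise) for American.
  V(3,0) = exp(-r*dt) * [p*50.117764 + (1-p)*17.656527] = 33.291046; exercise = 33.027193; V(3,0) = max -> 33.291046
  V(3,1) = exp(-r*dt) * [p*17.656527 + (1-p)*0.000000] = 8.543564; exercise = 3.832684; V(3,1) = max -> 8.543564
  V(3,2) = exp(-r*dt) * [p*0.000000 + (1-p)*0.000000] = 0.000000; exercise = 0.000000; V(3,2) = max -> 0.000000
  V(3,3) = exp(-r*dt) * [p*0.000000 + (1-p)*0.000000] = 0.000000; exercise = 0.000000; V(3,3) = max -> 0.000000
  V(2,0) = exp(-r*dt) * [p*33.291046 + (1-p)*8.543564] = 20.483098; exercise = 17.656527; V(2,0) = max -> 20.483098
  V(2,1) = exp(-r*dt) * [p*8.543564 + (1-p)*0.000000] = 4.134022; exercise = 0.000000; V(2,1) = max -> 4.134022
  V(2,2) = exp(-r*dt) * [p*0.000000 + (1-p)*0.000000] = 0.000000; exercise = 0.000000; V(2,2) = max -> 0.000000
  V(1,0) = exp(-r*dt) * [p*20.483098 + (1-p)*4.134022] = 12.027924; exercise = 3.832684; V(1,0) = max -> 12.027924
  V(1,1) = exp(-r*dt) * [p*4.134022 + (1-p)*0.000000] = 2.000353; exercise = 0.000000; V(1,1) = max -> 2.000353
  V(0,0) = exp(-r*dt) * [p*12.027924 + (1-p)*2.000353] = 6.844216; exercise = 0.000000; V(0,0) = max -> 6.844216

Answer: Price = V(0,0) = 6.8442


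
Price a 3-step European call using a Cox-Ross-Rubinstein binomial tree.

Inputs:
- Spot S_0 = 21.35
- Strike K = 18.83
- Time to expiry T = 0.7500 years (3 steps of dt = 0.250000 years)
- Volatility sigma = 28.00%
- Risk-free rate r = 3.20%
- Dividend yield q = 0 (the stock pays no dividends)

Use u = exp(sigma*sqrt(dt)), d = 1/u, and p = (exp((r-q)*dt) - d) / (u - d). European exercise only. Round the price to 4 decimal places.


Answer: Price = V(0,0) = 3.6750

Derivation:
dt = T/N = 0.250000
u = exp(sigma*sqrt(dt)) = 1.150274; d = 1/u = 0.869358
p = (exp((r-q)*dt) - d) / (u - d) = 0.493650
Discount per step: exp(-r*dt) = 0.992032
Stock lattice S(k, i) with i counting down-moves:
  k=0: S(0,0) = 21.3500
  k=1: S(1,0) = 24.5583; S(1,1) = 18.5608
  k=2: S(2,0) = 28.2488; S(2,1) = 21.3500; S(2,2) = 16.1360
  k=3: S(3,0) = 32.4939; S(3,1) = 24.5583; S(3,2) = 18.5608; S(3,3) = 14.0279
Terminal payoffs V(N, i) = max(S_T - K, 0):
  V(3,0) = 13.663879; V(3,1) = 5.728346; V(3,2) = 0.000000; V(3,3) = 0.000000
Backward induction: V(k, i) = exp(-r*dt) * [p * V(k+1, i) + (1-p) * V(k+1, i+1)].
  V(2,0) = exp(-r*dt) * [p*13.663879 + (1-p)*5.728346] = 9.568861
  V(2,1) = exp(-r*dt) * [p*5.728346 + (1-p)*0.000000] = 2.805263
  V(2,2) = exp(-r*dt) * [p*0.000000 + (1-p)*0.000000] = 0.000000
  V(1,0) = exp(-r*dt) * [p*9.568861 + (1-p)*2.805263] = 6.095153
  V(1,1) = exp(-r*dt) * [p*2.805263 + (1-p)*0.000000] = 1.373783
  V(0,0) = exp(-r*dt) * [p*6.095153 + (1-p)*1.373783] = 3.674968


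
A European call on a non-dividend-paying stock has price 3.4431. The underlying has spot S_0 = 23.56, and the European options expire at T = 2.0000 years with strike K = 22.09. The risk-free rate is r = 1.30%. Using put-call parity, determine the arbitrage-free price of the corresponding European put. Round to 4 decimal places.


Answer: Put price = 1.4062

Derivation:
Put-call parity: C - P = S_0 * exp(-qT) - K * exp(-rT).
S_0 * exp(-qT) = 23.5600 * 1.00000000 = 23.56000000
K * exp(-rT) = 22.0900 * 0.97433509 = 21.52306213
P = C - S*exp(-qT) + K*exp(-rT)
P = 3.4431 - 23.56000000 + 21.52306213 = 1.4062


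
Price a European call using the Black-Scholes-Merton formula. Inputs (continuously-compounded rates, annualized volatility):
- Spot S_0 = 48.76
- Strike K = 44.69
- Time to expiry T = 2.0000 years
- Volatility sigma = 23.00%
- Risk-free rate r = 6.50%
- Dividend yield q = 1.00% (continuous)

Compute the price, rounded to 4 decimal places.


Answer: Price = 10.8880

Derivation:
d1 = (ln(S/K) + (r - q + 0.5*sigma^2) * T) / (sigma * sqrt(T)) = 0.76878046
d2 = d1 - sigma * sqrt(T) = 0.44351134
exp(-rT) = 0.87809543; exp(-qT) = 0.98019867
C = S_0 * exp(-qT) * N(d1) - K * exp(-rT) * N(d2)
N(d1) = 0.77898817; N(d2) = 0.67130204
C = 48.7600 * 0.98019867 * 0.77898817 - 44.6900 * 0.87809543 * 0.67130204 = 10.8880


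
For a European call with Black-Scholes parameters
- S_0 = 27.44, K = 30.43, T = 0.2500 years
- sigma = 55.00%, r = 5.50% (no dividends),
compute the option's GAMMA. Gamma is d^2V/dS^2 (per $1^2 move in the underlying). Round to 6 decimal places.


d1 = -0.1885987675; d2 = -0.4635987675
phi(d1) = 0.3919099125; exp(-qT) = 1.0000000000; exp(-rT) = 0.9863440995
Gamma = exp(-qT) * phi(d1) / (S * sigma * sqrt(T)) = 1.0000000000 * 0.3919099125 / (27.4400 * 0.5500 * 0.5000000000) = 0.051936

Answer: Gamma = 0.051936


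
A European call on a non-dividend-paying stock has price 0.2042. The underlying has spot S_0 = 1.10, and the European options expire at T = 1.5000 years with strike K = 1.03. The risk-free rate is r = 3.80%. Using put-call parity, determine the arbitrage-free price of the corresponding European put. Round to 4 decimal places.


Answer: Put price = 0.0771

Derivation:
Put-call parity: C - P = S_0 * exp(-qT) - K * exp(-rT).
S_0 * exp(-qT) = 1.1000 * 1.00000000 = 1.10000000
K * exp(-rT) = 1.0300 * 0.94459407 = 0.97293189
P = C - S*exp(-qT) + K*exp(-rT)
P = 0.2042 - 1.10000000 + 0.97293189 = 0.0771


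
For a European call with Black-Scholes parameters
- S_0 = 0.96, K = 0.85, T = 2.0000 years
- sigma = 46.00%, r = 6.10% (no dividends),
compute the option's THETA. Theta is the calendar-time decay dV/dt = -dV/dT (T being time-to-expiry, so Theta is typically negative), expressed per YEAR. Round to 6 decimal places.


d1 = 0.6998772830; d2 = 0.0493390443
phi(d1) = 0.3122807554; exp(-qT) = 1.0000000000; exp(-rT) = 0.8851483685
Theta = -S*exp(-qT)*phi(d1)*sigma/(2*sqrt(T)) - r*K*exp(-rT)*N(d2) + q*S*exp(-qT)*N(d1)
N(d1) = 0.7579980273; N(d2) = 0.5196754477; sqrt(T) = 1.4142135624
Term 1 = -0.9600 * 1.0000000000 * 0.3122807554 * 0.4600 / (2 * 1.4142135624) = -0.0487561374
Term 2 = -0.0610 * 0.8500 * 0.8851483685 * 0.5196754477 = -0.0238504750
Term 3 = 0 (no dividend yield, q = 0)
Theta = -0.0487561374 + (-0.0238504750) + (0.0000000000) = -0.072607

Answer: Theta = -0.072607


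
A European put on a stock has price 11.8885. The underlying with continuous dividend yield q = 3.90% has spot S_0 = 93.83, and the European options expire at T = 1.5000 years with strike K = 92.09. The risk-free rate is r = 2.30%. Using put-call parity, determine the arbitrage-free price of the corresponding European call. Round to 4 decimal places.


Answer: Call price = 11.4198

Derivation:
Put-call parity: C - P = S_0 * exp(-qT) - K * exp(-rT).
S_0 * exp(-qT) = 93.8300 * 0.94317824 = 88.49841430
K * exp(-rT) = 92.0900 * 0.96608834 = 88.96707520
C = P + S*exp(-qT) - K*exp(-rT)
C = 11.8885 + 88.49841430 - 88.96707520 = 11.4198


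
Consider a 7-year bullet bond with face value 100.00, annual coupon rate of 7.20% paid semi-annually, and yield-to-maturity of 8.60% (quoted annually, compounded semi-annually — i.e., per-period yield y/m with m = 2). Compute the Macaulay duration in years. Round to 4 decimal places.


Coupon per period c = face * coupon_rate / m = 3.600000
Periods per year m = 2; per-period yield y/m = 0.043000
Number of cashflows N = 14
Cashflows (t years, CF_t, discount factor 1/(1+y/m)^(m*t), PV):
  t = 0.5000: CF_t = 3.600000, DF = 0.958773, PV = 3.451582
  t = 1.0000: CF_t = 3.600000, DF = 0.919245, PV = 3.309283
  t = 1.5000: CF_t = 3.600000, DF = 0.881347, PV = 3.172850
  t = 2.0000: CF_t = 3.600000, DF = 0.845012, PV = 3.042042
  t = 2.5000: CF_t = 3.600000, DF = 0.810174, PV = 2.916627
  t = 3.0000: CF_t = 3.600000, DF = 0.776773, PV = 2.796383
  t = 3.5000: CF_t = 3.600000, DF = 0.744749, PV = 2.681096
  t = 4.0000: CF_t = 3.600000, DF = 0.714045, PV = 2.570562
  t = 4.5000: CF_t = 3.600000, DF = 0.684607, PV = 2.464585
  t = 5.0000: CF_t = 3.600000, DF = 0.656382, PV = 2.362977
  t = 5.5000: CF_t = 3.600000, DF = 0.629322, PV = 2.265558
  t = 6.0000: CF_t = 3.600000, DF = 0.603376, PV = 2.172155
  t = 6.5000: CF_t = 3.600000, DF = 0.578501, PV = 2.082603
  t = 7.0000: CF_t = 103.600000, DF = 0.554651, PV = 57.461828
Price P = sum_t PV_t = 92.750130
Macaulay numerator sum_t t * PV_t:
  t * PV_t at t = 0.5000: 1.725791
  t * PV_t at t = 1.0000: 3.309283
  t * PV_t at t = 1.5000: 4.759275
  t * PV_t at t = 2.0000: 6.084085
  t * PV_t at t = 2.5000: 7.291569
  t * PV_t at t = 3.0000: 8.389149
  t * PV_t at t = 3.5000: 9.383836
  t * PV_t at t = 4.0000: 10.282247
  t * PV_t at t = 4.5000: 11.090631
  t * PV_t at t = 5.0000: 11.814883
  t * PV_t at t = 5.5000: 12.460567
  t * PV_t at t = 6.0000: 13.032930
  t * PV_t at t = 6.5000: 13.536920
  t * PV_t at t = 7.0000: 402.232796
Macaulay duration D = (sum_t t * PV_t) / P = 515.393959 / 92.750130 = 5.556800

Answer: Macaulay duration = 5.5568 years


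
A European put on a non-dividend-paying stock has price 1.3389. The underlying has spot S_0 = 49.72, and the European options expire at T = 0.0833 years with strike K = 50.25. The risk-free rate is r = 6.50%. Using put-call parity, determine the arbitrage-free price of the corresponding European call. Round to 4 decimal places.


Put-call parity: C - P = S_0 * exp(-qT) - K * exp(-rT).
S_0 * exp(-qT) = 49.7200 * 1.00000000 = 49.72000000
K * exp(-rT) = 50.2500 * 0.99460013 = 49.97865663
C = P + S*exp(-qT) - K*exp(-rT)
C = 1.3389 + 49.72000000 - 49.97865663 = 1.0802

Answer: Call price = 1.0802


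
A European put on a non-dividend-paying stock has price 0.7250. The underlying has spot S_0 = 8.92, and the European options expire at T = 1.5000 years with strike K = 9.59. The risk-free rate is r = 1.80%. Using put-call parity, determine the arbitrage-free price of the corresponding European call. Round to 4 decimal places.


Put-call parity: C - P = S_0 * exp(-qT) - K * exp(-rT).
S_0 * exp(-qT) = 8.9200 * 1.00000000 = 8.92000000
K * exp(-rT) = 9.5900 * 0.97336124 = 9.33453431
C = P + S*exp(-qT) - K*exp(-rT)
C = 0.7250 + 8.92000000 - 9.33453431 = 0.3105

Answer: Call price = 0.3105


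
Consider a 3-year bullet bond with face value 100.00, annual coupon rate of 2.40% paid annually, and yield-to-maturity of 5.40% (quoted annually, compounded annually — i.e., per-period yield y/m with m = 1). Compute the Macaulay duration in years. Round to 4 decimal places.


Answer: Macaulay duration = 2.9269 years

Derivation:
Coupon per period c = face * coupon_rate / m = 2.400000
Periods per year m = 1; per-period yield y/m = 0.054000
Number of cashflows N = 3
Cashflows (t years, CF_t, discount factor 1/(1+y/m)^(m*t), PV):
  t = 1.0000: CF_t = 2.400000, DF = 0.948767, PV = 2.277040
  t = 2.0000: CF_t = 2.400000, DF = 0.900158, PV = 2.160379
  t = 3.0000: CF_t = 102.400000, DF = 0.854040, PV = 87.453687
Price P = sum_t PV_t = 91.891106
Macaulay numerator sum_t t * PV_t:
  t * PV_t at t = 1.0000: 2.277040
  t * PV_t at t = 2.0000: 4.320759
  t * PV_t at t = 3.0000: 262.361061
Macaulay duration D = (sum_t t * PV_t) / P = 268.958860 / 91.891106 = 2.926930


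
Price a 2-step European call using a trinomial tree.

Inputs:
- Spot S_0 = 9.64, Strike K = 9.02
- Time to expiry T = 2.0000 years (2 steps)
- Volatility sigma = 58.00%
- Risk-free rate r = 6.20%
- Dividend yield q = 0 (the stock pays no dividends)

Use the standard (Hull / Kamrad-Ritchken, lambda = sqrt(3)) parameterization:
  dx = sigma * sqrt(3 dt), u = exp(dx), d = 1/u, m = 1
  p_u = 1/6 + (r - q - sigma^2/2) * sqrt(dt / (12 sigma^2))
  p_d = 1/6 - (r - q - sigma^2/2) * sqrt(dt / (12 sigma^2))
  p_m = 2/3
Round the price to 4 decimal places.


dt = T/N = 1.000000; dx = sigma*sqrt(3*dt) = 1.004589
u = exp(dx) = 2.730786; d = 1/u = 0.366195
p_u = 0.113809, p_m = 0.666667, p_d = 0.219524
Discount per step: exp(-r*dt) = 0.939883
Stock lattice S(k, j) with j the centered position index:
  k=0: S(0,+0) = 9.6400
  k=1: S(1,-1) = 3.5301; S(1,+0) = 9.6400; S(1,+1) = 26.3248
  k=2: S(2,-2) = 1.2927; S(2,-1) = 3.5301; S(2,+0) = 9.6400; S(2,+1) = 26.3248; S(2,+2) = 71.8873
Terminal payoffs V(N, j) = max(S_T - K, 0):
  V(2,-2) = 0.000000; V(2,-1) = 0.000000; V(2,+0) = 0.620000; V(2,+1) = 17.304777; V(2,+2) = 62.867331
Backward induction: V(k, j) = exp(-r*dt) * [p_u * V(k+1, j+1) + p_m * V(k+1, j) + p_d * V(k+1, j-1)]
  V(1,-1) = exp(-r*dt) * [p_u*0.620000 + p_m*0.000000 + p_d*0.000000] = 0.066320
  V(1,+0) = exp(-r*dt) * [p_u*17.304777 + p_m*0.620000 + p_d*0.000000] = 2.239531
  V(1,+1) = exp(-r*dt) * [p_u*62.867331 + p_m*17.304777 + p_d*0.620000] = 17.695651
  V(0,+0) = exp(-r*dt) * [p_u*17.695651 + p_m*2.239531 + p_d*0.066320] = 3.309806

Answer: Price = V(0,0) = 3.3098


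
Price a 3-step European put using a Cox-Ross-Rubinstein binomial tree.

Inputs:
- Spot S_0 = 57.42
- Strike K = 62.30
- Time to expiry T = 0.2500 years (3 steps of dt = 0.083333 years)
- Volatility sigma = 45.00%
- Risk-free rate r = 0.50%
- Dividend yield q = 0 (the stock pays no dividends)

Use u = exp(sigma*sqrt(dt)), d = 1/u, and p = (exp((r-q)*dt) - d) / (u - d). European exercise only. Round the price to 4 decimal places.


Answer: Price = V(0,0) = 8.2014

Derivation:
dt = T/N = 0.083333
u = exp(sigma*sqrt(dt)) = 1.138719; d = 1/u = 0.878180
p = (exp((r-q)*dt) - d) / (u - d) = 0.469169
Discount per step: exp(-r*dt) = 0.999583
Stock lattice S(k, i) with i counting down-moves:
  k=0: S(0,0) = 57.4200
  k=1: S(1,0) = 65.3852; S(1,1) = 50.4251
  k=2: S(2,0) = 74.4554; S(2,1) = 57.4200; S(2,2) = 44.2823
  k=3: S(3,0) = 84.7838; S(3,1) = 65.3852; S(3,2) = 50.4251; S(3,3) = 38.8878
Terminal payoffs V(N, i) = max(K - S_T, 0):
  V(3,0) = 0.000000; V(3,1) = 0.000000; V(3,2) = 11.874910; V(3,3) = 23.412174
Backward induction: V(k, i) = exp(-r*dt) * [p * V(k+1, i) + (1-p) * V(k+1, i+1)].
  V(2,0) = exp(-r*dt) * [p*0.000000 + (1-p)*0.000000] = 0.000000
  V(2,1) = exp(-r*dt) * [p*0.000000 + (1-p)*11.874910] = 6.300942
  V(2,2) = exp(-r*dt) * [p*11.874910 + (1-p)*23.412174] = 17.991747
  V(1,0) = exp(-r*dt) * [p*0.000000 + (1-p)*6.300942] = 3.343341
  V(1,1) = exp(-r*dt) * [p*6.300942 + (1-p)*17.991747] = 12.501571
  V(0,0) = exp(-r*dt) * [p*3.343341 + (1-p)*12.501571] = 8.201393


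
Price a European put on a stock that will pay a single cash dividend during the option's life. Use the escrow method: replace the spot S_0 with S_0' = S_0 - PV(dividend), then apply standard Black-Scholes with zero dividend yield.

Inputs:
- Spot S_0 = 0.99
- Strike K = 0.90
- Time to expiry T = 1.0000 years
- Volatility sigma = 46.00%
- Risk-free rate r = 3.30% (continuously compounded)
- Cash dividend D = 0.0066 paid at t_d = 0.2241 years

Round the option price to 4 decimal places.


PV(D) = D * exp(-r * t_d) = 0.0066 * 0.99263198 = 0.00655137
S_0' = S_0 - PV(D) = 0.9900 - 0.00655137 = 0.98344863
d1 = (ln(S_0'/K) + (r + sigma^2/2)*T) / (sigma*sqrt(T)) = 0.49450139
d2 = d1 - sigma*sqrt(T) = 0.03450139
exp(-rT) = 0.96753856
N(-d1) = 0.31047606; N(-d2) = 0.48623867
P = K * exp(-rT) * N(-d2) - S_0' * N(-d1) = 0.9000 * 0.96753856 * 0.48623867 - 0.98344863 * 0.31047606 = 0.1181

Answer: Price = 0.1181


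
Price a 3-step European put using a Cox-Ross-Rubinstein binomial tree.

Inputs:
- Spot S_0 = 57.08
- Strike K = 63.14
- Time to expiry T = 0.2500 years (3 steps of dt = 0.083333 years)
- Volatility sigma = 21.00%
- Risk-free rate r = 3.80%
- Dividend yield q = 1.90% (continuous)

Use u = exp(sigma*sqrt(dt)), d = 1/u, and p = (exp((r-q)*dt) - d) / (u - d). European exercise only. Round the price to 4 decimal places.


Answer: Price = V(0,0) = 6.3846

Derivation:
dt = T/N = 0.083333
u = exp(sigma*sqrt(dt)) = 1.062497; d = 1/u = 0.941179
p = (exp((r-q)*dt) - d) / (u - d) = 0.497911
Discount per step: exp(-r*dt) = 0.996838
Stock lattice S(k, i) with i counting down-moves:
  k=0: S(0,0) = 57.0800
  k=1: S(1,0) = 60.6473; S(1,1) = 53.7225
  k=2: S(2,0) = 64.4376; S(2,1) = 57.0800; S(2,2) = 50.5625
  k=3: S(3,0) = 68.4648; S(3,1) = 60.6473; S(3,2) = 53.7225; S(3,3) = 47.5884
Terminal payoffs V(N, i) = max(K - S_T, 0):
  V(3,0) = 0.000000; V(3,1) = 2.492672; V(3,2) = 9.417494; V(3,3) = 15.551627
Backward induction: V(k, i) = exp(-r*dt) * [p * V(k+1, i) + (1-p) * V(k+1, i+1)].
  V(2,0) = exp(-r*dt) * [p*0.000000 + (1-p)*2.492672] = 1.247587
  V(2,1) = exp(-r*dt) * [p*2.492672 + (1-p)*9.417494] = 5.950678
  V(2,2) = exp(-r*dt) * [p*9.417494 + (1-p)*15.551627] = 12.457865
  V(1,0) = exp(-r*dt) * [p*1.247587 + (1-p)*5.950678] = 3.597549
  V(1,1) = exp(-r*dt) * [p*5.950678 + (1-p)*12.457865] = 9.188723
  V(0,0) = exp(-r*dt) * [p*3.597549 + (1-p)*9.188723] = 6.384568


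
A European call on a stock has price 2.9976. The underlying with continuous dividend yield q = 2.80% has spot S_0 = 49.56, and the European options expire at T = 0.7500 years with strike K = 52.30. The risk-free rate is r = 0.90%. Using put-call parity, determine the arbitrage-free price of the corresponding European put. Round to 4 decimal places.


Put-call parity: C - P = S_0 * exp(-qT) - K * exp(-rT).
S_0 * exp(-qT) = 49.5600 * 0.97921896 = 48.53009188
K * exp(-rT) = 52.3000 * 0.99327273 = 51.94816378
P = C - S*exp(-qT) + K*exp(-rT)
P = 2.9976 - 48.53009188 + 51.94816378 = 6.4157

Answer: Put price = 6.4157


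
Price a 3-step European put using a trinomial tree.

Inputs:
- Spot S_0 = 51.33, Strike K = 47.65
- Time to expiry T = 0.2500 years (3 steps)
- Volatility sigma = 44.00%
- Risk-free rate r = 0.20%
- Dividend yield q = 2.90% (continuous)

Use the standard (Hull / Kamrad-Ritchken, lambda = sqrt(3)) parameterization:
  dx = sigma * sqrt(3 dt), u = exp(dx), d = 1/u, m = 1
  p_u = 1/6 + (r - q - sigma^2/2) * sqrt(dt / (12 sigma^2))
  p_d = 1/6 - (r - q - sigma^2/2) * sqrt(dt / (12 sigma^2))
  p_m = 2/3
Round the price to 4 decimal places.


Answer: Price = V(0,0) = 2.9354

Derivation:
dt = T/N = 0.083333; dx = sigma*sqrt(3*dt) = 0.220000
u = exp(dx) = 1.246077; d = 1/u = 0.802519
p_u = 0.143220, p_m = 0.666667, p_d = 0.190114
Discount per step: exp(-r*dt) = 0.999833
Stock lattice S(k, j) with j the centered position index:
  k=0: S(0,+0) = 51.3300
  k=1: S(1,-1) = 41.1933; S(1,+0) = 51.3300; S(1,+1) = 63.9611
  k=2: S(2,-2) = 33.0584; S(2,-1) = 41.1933; S(2,+0) = 51.3300; S(2,+1) = 63.9611; S(2,+2) = 79.7005
  k=3: S(3,-3) = 26.5300; S(3,-2) = 33.0584; S(3,-1) = 41.1933; S(3,+0) = 51.3300; S(3,+1) = 63.9611; S(3,+2) = 79.7005; S(3,+3) = 99.3129
Terminal payoffs V(N, j) = max(K - S_T, 0):
  V(3,-3) = 21.120021; V(3,-2) = 14.591611; V(3,-1) = 6.456710; V(3,+0) = 0.000000; V(3,+1) = 0.000000; V(3,+2) = 0.000000; V(3,+3) = 0.000000
Backward induction: V(k, j) = exp(-r*dt) * [p_u * V(k+1, j+1) + p_m * V(k+1, j) + p_d * V(k+1, j-1)]
  V(2,-2) = exp(-r*dt) * [p_u*6.456710 + p_m*14.591611 + p_d*21.120021] = 14.665228
  V(2,-1) = exp(-r*dt) * [p_u*0.000000 + p_m*6.456710 + p_d*14.591611] = 7.077358
  V(2,+0) = exp(-r*dt) * [p_u*0.000000 + p_m*0.000000 + p_d*6.456710] = 1.227304
  V(2,+1) = exp(-r*dt) * [p_u*0.000000 + p_m*0.000000 + p_d*0.000000] = 0.000000
  V(2,+2) = exp(-r*dt) * [p_u*0.000000 + p_m*0.000000 + p_d*0.000000] = 0.000000
  V(1,-1) = exp(-r*dt) * [p_u*1.227304 + p_m*7.077358 + p_d*14.665228] = 7.680792
  V(1,+0) = exp(-r*dt) * [p_u*0.000000 + p_m*1.227304 + p_d*7.077358] = 2.163344
  V(1,+1) = exp(-r*dt) * [p_u*0.000000 + p_m*0.000000 + p_d*1.227304] = 0.233288
  V(0,+0) = exp(-r*dt) * [p_u*0.233288 + p_m*2.163344 + p_d*7.680792] = 2.935375


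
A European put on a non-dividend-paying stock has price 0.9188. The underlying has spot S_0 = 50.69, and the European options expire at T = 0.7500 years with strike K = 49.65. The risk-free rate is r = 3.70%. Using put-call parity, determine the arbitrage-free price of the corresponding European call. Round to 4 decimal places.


Put-call parity: C - P = S_0 * exp(-qT) - K * exp(-rT).
S_0 * exp(-qT) = 50.6900 * 1.00000000 = 50.69000000
K * exp(-rT) = 49.6500 * 0.97263149 = 48.29115369
C = P + S*exp(-qT) - K*exp(-rT)
C = 0.9188 + 50.69000000 - 48.29115369 = 3.3176

Answer: Call price = 3.3176


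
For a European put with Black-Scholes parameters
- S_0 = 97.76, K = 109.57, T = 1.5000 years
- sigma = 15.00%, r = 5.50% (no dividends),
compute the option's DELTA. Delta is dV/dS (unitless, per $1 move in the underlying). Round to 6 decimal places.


d1 = -0.0798703433; d2 = -0.2635820740
phi(d1) = 0.3976718270; exp(-qT) = 1.0000000000; exp(-rT) = 0.9208114379
N(-d1) = 0.5318298115
Delta = -exp(-qT) * N(-d1) = -1.0000000000 * 0.5318298115 = -0.531830

Answer: Delta = -0.531830


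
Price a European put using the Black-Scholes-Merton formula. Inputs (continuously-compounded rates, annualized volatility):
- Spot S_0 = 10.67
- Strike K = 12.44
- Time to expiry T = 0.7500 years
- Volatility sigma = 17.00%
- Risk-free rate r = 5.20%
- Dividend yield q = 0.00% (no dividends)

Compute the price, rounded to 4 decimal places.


d1 = (ln(S/K) + (r - q + 0.5*sigma^2) * T) / (sigma * sqrt(T)) = -0.70398371
d2 = d1 - sigma * sqrt(T) = -0.85120803
exp(-rT) = 0.96175071; exp(-qT) = 1.00000000
P = K * exp(-rT) * N(-d2) - S_0 * exp(-qT) * N(-d1)
N(-d1) = 0.75927854; N(-d2) = 0.80267310
P = 12.4400 * 0.96175071 * 0.80267310 - 10.6700 * 1.00000000 * 0.75927854 = 1.5018

Answer: Price = 1.5018


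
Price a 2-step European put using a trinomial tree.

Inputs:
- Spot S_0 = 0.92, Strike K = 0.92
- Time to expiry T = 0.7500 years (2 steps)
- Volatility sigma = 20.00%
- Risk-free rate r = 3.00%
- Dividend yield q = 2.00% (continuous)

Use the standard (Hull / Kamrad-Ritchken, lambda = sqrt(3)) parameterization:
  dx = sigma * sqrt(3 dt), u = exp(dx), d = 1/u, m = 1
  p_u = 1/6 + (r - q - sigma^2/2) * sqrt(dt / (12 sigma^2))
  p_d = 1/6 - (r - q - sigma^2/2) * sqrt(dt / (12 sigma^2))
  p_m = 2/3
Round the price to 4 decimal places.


Answer: Price = V(0,0) = 0.0498

Derivation:
dt = T/N = 0.375000; dx = sigma*sqrt(3*dt) = 0.212132
u = exp(dx) = 1.236311; d = 1/u = 0.808858
p_u = 0.157828, p_m = 0.666667, p_d = 0.175506
Discount per step: exp(-r*dt) = 0.988813
Stock lattice S(k, j) with j the centered position index:
  k=0: S(0,+0) = 0.9200
  k=1: S(1,-1) = 0.7441; S(1,+0) = 0.9200; S(1,+1) = 1.1374
  k=2: S(2,-2) = 0.6019; S(2,-1) = 0.7441; S(2,+0) = 0.9200; S(2,+1) = 1.1374; S(2,+2) = 1.4062
Terminal payoffs V(N, j) = max(K - S_T, 0):
  V(2,-2) = 0.318089; V(2,-1) = 0.175851; V(2,+0) = 0.000000; V(2,+1) = 0.000000; V(2,+2) = 0.000000
Backward induction: V(k, j) = exp(-r*dt) * [p_u * V(k+1, j+1) + p_m * V(k+1, j) + p_d * V(k+1, j-1)]
  V(1,-1) = exp(-r*dt) * [p_u*0.000000 + p_m*0.175851 + p_d*0.318089] = 0.171124
  V(1,+0) = exp(-r*dt) * [p_u*0.000000 + p_m*0.000000 + p_d*0.175851] = 0.030518
  V(1,+1) = exp(-r*dt) * [p_u*0.000000 + p_m*0.000000 + p_d*0.000000] = 0.000000
  V(0,+0) = exp(-r*dt) * [p_u*0.000000 + p_m*0.030518 + p_d*0.171124] = 0.049815


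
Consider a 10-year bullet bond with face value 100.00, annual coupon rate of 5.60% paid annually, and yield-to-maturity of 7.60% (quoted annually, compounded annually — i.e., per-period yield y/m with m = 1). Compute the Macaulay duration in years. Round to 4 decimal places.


Coupon per period c = face * coupon_rate / m = 5.600000
Periods per year m = 1; per-period yield y/m = 0.076000
Number of cashflows N = 10
Cashflows (t years, CF_t, discount factor 1/(1+y/m)^(m*t), PV):
  t = 1.0000: CF_t = 5.600000, DF = 0.929368, PV = 5.204461
  t = 2.0000: CF_t = 5.600000, DF = 0.863725, PV = 4.836860
  t = 3.0000: CF_t = 5.600000, DF = 0.802718, PV = 4.495223
  t = 4.0000: CF_t = 5.600000, DF = 0.746021, PV = 4.177716
  t = 5.0000: CF_t = 5.600000, DF = 0.693328, PV = 3.882636
  t = 6.0000: CF_t = 5.600000, DF = 0.644357, PV = 3.608398
  t = 7.0000: CF_t = 5.600000, DF = 0.598845, PV = 3.353529
  t = 8.0000: CF_t = 5.600000, DF = 0.556547, PV = 3.116663
  t = 9.0000: CF_t = 5.600000, DF = 0.517237, PV = 2.896527
  t = 10.0000: CF_t = 105.600000, DF = 0.480704, PV = 50.762290
Price P = sum_t PV_t = 86.334303
Macaulay numerator sum_t t * PV_t:
  t * PV_t at t = 1.0000: 5.204461
  t * PV_t at t = 2.0000: 9.673719
  t * PV_t at t = 3.0000: 13.485668
  t * PV_t at t = 4.0000: 16.710865
  t * PV_t at t = 5.0000: 19.413180
  t * PV_t at t = 6.0000: 21.650386
  t * PV_t at t = 7.0000: 23.474706
  t * PV_t at t = 8.0000: 24.933305
  t * PV_t at t = 9.0000: 26.068743
  t * PV_t at t = 10.0000: 507.622899
Macaulay duration D = (sum_t t * PV_t) / P = 668.237933 / 86.334303 = 7.740121

Answer: Macaulay duration = 7.7401 years


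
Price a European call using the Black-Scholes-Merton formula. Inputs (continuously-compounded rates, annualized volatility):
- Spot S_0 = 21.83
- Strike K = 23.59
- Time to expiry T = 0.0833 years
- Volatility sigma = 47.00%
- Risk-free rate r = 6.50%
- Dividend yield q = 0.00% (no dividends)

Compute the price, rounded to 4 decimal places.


Answer: Price = 0.5771

Derivation:
d1 = (ln(S/K) + (r - q + 0.5*sigma^2) * T) / (sigma * sqrt(T)) = -0.46386035
d2 = d1 - sigma * sqrt(T) = -0.59951053
exp(-rT) = 0.99460013; exp(-qT) = 1.00000000
C = S_0 * exp(-qT) * N(d1) - K * exp(-rT) * N(d2)
N(d1) = 0.32137390; N(d2) = 0.27441625
C = 21.8300 * 1.00000000 * 0.32137390 - 23.5900 * 0.99460013 * 0.27441625 = 0.5771


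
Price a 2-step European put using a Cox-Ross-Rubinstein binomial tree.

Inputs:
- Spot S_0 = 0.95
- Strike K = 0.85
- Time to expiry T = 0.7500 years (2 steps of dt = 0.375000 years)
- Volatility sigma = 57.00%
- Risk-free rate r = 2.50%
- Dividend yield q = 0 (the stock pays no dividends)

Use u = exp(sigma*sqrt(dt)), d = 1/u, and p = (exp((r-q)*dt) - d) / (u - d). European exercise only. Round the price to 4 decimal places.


dt = T/N = 0.375000
u = exp(sigma*sqrt(dt)) = 1.417723; d = 1/u = 0.705356
p = (exp((r-q)*dt) - d) / (u - d) = 0.426834
Discount per step: exp(-r*dt) = 0.990669
Stock lattice S(k, i) with i counting down-moves:
  k=0: S(0,0) = 0.9500
  k=1: S(1,0) = 1.3468; S(1,1) = 0.6701
  k=2: S(2,0) = 1.9094; S(2,1) = 0.9500; S(2,2) = 0.4727
Terminal payoffs V(N, i) = max(K - S_T, 0):
  V(2,0) = 0.000000; V(2,1) = 0.000000; V(2,2) = 0.377349
Backward induction: V(k, i) = exp(-r*dt) * [p * V(k+1, i) + (1-p) * V(k+1, i+1)].
  V(1,0) = exp(-r*dt) * [p*0.000000 + (1-p)*0.000000] = 0.000000
  V(1,1) = exp(-r*dt) * [p*0.000000 + (1-p)*0.377349] = 0.214265
  V(0,0) = exp(-r*dt) * [p*0.000000 + (1-p)*0.214265] = 0.121663

Answer: Price = V(0,0) = 0.1217


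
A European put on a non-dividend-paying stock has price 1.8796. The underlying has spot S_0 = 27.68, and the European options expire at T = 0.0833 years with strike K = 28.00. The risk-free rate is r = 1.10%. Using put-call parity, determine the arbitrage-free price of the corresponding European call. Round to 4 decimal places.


Put-call parity: C - P = S_0 * exp(-qT) - K * exp(-rT).
S_0 * exp(-qT) = 27.6800 * 1.00000000 = 27.68000000
K * exp(-rT) = 28.0000 * 0.99908412 = 27.97435535
C = P + S*exp(-qT) - K*exp(-rT)
C = 1.8796 + 27.68000000 - 27.97435535 = 1.5852

Answer: Call price = 1.5852


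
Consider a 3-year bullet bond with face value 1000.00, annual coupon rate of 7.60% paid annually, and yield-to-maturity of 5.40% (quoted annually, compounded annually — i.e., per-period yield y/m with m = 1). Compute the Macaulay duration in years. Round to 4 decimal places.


Answer: Macaulay duration = 2.7993 years

Derivation:
Coupon per period c = face * coupon_rate / m = 76.000000
Periods per year m = 1; per-period yield y/m = 0.054000
Number of cashflows N = 3
Cashflows (t years, CF_t, discount factor 1/(1+y/m)^(m*t), PV):
  t = 1.0000: CF_t = 76.000000, DF = 0.948767, PV = 72.106262
  t = 2.0000: CF_t = 76.000000, DF = 0.900158, PV = 68.412013
  t = 3.0000: CF_t = 1076.000000, DF = 0.854040, PV = 918.946946
Price P = sum_t PV_t = 1059.465221
Macaulay numerator sum_t t * PV_t:
  t * PV_t at t = 1.0000: 72.106262
  t * PV_t at t = 2.0000: 136.824026
  t * PV_t at t = 3.0000: 2756.840837
Macaulay duration D = (sum_t t * PV_t) / P = 2965.771126 / 1059.465221 = 2.799310


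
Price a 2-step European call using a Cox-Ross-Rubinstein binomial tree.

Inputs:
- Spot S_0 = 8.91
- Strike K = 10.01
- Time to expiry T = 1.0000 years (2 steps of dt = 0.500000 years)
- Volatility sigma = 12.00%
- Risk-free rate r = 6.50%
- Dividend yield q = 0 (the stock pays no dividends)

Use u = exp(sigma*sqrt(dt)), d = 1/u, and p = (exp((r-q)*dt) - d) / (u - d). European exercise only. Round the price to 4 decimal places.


Answer: Price = V(0,0) = 0.2327

Derivation:
dt = T/N = 0.500000
u = exp(sigma*sqrt(dt)) = 1.088557; d = 1/u = 0.918647
p = (exp((r-q)*dt) - d) / (u - d) = 0.673220
Discount per step: exp(-r*dt) = 0.968022
Stock lattice S(k, i) with i counting down-moves:
  k=0: S(0,0) = 8.9100
  k=1: S(1,0) = 9.6990; S(1,1) = 8.1851
  k=2: S(2,0) = 10.5580; S(2,1) = 8.9100; S(2,2) = 7.5193
Terminal payoffs V(N, i) = max(S_T - K, 0):
  V(2,0) = 0.547958; V(2,1) = 0.000000; V(2,2) = 0.000000
Backward induction: V(k, i) = exp(-r*dt) * [p * V(k+1, i) + (1-p) * V(k+1, i+1)].
  V(1,0) = exp(-r*dt) * [p*0.547958 + (1-p)*0.000000] = 0.357100
  V(1,1) = exp(-r*dt) * [p*0.000000 + (1-p)*0.000000] = 0.000000
  V(0,0) = exp(-r*dt) * [p*0.357100 + (1-p)*0.000000] = 0.232719


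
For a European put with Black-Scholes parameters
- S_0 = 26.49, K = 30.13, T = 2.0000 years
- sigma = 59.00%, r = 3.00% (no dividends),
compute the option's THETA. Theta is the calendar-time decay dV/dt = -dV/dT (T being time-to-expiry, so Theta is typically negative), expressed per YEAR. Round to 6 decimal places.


d1 = 0.3347922299; d2 = -0.4995937719
phi(d1) = 0.3771993499; exp(-qT) = 1.0000000000; exp(-rT) = 0.9417645336
Theta = -S*exp(-qT)*phi(d1)*sigma/(2*sqrt(T)) + r*K*exp(-rT)*N(-d2) - q*S*exp(-qT)*N(-d1)
N(-d1) = 0.3688909111; N(-d2) = 0.6913194279; sqrt(T) = 1.4142135624
Term 1 = -26.4900 * 1.0000000000 * 0.3771993499 * 0.5900 / (2 * 1.4142135624) = -2.0842984809
Term 2 = 0.0300 * 30.1300 * 0.9417645336 * 0.6913194279 = 0.5884932412
Term 3 = 0 (no dividend yield, q = 0)
Theta = -2.0842984809 + (0.5884932412) + (0.0000000000) = -1.495805

Answer: Theta = -1.495805


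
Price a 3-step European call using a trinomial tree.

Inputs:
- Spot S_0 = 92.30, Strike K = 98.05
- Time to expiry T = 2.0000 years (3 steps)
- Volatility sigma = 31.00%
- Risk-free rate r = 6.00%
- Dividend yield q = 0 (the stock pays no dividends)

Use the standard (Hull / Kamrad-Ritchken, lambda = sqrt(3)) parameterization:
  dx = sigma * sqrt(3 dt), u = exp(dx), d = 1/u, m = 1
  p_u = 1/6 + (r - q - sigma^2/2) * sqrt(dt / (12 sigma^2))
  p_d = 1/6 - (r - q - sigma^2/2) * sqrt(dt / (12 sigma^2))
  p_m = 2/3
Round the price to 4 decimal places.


Answer: Price = V(0,0) = 17.9087

Derivation:
dt = T/N = 0.666667; dx = sigma*sqrt(3*dt) = 0.438406
u = exp(dx) = 1.550234; d = 1/u = 0.645064
p_u = 0.175753, p_m = 0.666667, p_d = 0.157581
Discount per step: exp(-r*dt) = 0.960789
Stock lattice S(k, j) with j the centered position index:
  k=0: S(0,+0) = 92.3000
  k=1: S(1,-1) = 59.5394; S(1,+0) = 92.3000; S(1,+1) = 143.0866
  k=2: S(2,-2) = 38.4067; S(2,-1) = 59.5394; S(2,+0) = 92.3000; S(2,+1) = 143.0866; S(2,+2) = 221.8179
  k=3: S(3,-3) = 24.7748; S(3,-2) = 38.4067; S(3,-1) = 59.5394; S(3,+0) = 92.3000; S(3,+1) = 143.0866; S(3,+2) = 221.8179; S(3,+3) = 343.8697
Terminal payoffs V(N, j) = max(S_T - K, 0):
  V(3,-3) = 0.000000; V(3,-2) = 0.000000; V(3,-1) = 0.000000; V(3,+0) = 0.000000; V(3,+1) = 45.036644; V(3,+2) = 123.767850; V(3,+3) = 245.819682
Backward induction: V(k, j) = exp(-r*dt) * [p_u * V(k+1, j+1) + p_m * V(k+1, j) + p_d * V(k+1, j-1)]
  V(2,-2) = exp(-r*dt) * [p_u*0.000000 + p_m*0.000000 + p_d*0.000000] = 0.000000
  V(2,-1) = exp(-r*dt) * [p_u*0.000000 + p_m*0.000000 + p_d*0.000000] = 0.000000
  V(2,+0) = exp(-r*dt) * [p_u*45.036644 + p_m*0.000000 + p_d*0.000000] = 7.604944
  V(2,+1) = exp(-r*dt) * [p_u*123.767850 + p_m*45.036644 + p_d*0.000000] = 49.746748
  V(2,+2) = exp(-r*dt) * [p_u*245.819682 + p_m*123.767850 + p_d*45.036644] = 127.604614
  V(1,-1) = exp(-r*dt) * [p_u*7.604944 + p_m*0.000000 + p_d*0.000000] = 1.284180
  V(1,+0) = exp(-r*dt) * [p_u*49.746748 + p_m*7.604944 + p_d*0.000000] = 13.271465
  V(1,+1) = exp(-r*dt) * [p_u*127.604614 + p_m*49.746748 + p_d*7.604944] = 54.562978
  V(0,+0) = exp(-r*dt) * [p_u*54.562978 + p_m*13.271465 + p_d*1.284180] = 17.908722


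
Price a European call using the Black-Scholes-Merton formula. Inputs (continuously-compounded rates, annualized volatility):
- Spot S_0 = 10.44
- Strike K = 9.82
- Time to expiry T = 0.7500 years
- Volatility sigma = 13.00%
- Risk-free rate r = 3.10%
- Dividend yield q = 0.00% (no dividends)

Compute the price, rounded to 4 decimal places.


d1 = (ln(S/K) + (r - q + 0.5*sigma^2) * T) / (sigma * sqrt(T)) = 0.80661127
d2 = d1 - sigma * sqrt(T) = 0.69402796
exp(-rT) = 0.97701820; exp(-qT) = 1.00000000
C = S_0 * exp(-qT) * N(d1) - K * exp(-rT) * N(d2)
N(d1) = 0.79005476; N(d2) = 0.75616766
C = 10.4400 * 1.00000000 * 0.79005476 - 9.8200 * 0.97701820 * 0.75616766 = 0.9933

Answer: Price = 0.9933


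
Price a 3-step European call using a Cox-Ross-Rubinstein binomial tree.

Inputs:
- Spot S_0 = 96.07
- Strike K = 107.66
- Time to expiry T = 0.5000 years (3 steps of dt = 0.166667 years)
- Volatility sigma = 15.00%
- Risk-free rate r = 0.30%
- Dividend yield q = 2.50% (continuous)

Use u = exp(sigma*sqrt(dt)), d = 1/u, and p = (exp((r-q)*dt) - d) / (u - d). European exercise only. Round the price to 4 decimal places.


dt = T/N = 0.166667
u = exp(sigma*sqrt(dt)) = 1.063151; d = 1/u = 0.940600
p = (exp((r-q)*dt) - d) / (u - d) = 0.454831
Discount per step: exp(-r*dt) = 0.999500
Stock lattice S(k, i) with i counting down-moves:
  k=0: S(0,0) = 96.0700
  k=1: S(1,0) = 102.1369; S(1,1) = 90.3634
  k=2: S(2,0) = 108.5870; S(2,1) = 96.0700; S(2,2) = 84.9959
  k=3: S(3,0) = 115.4444; S(3,1) = 102.1369; S(3,2) = 90.3634; S(3,3) = 79.9471
Terminal payoffs V(N, i) = max(S_T - K, 0):
  V(3,0) = 7.784376; V(3,1) = 0.000000; V(3,2) = 0.000000; V(3,3) = 0.000000
Backward induction: V(k, i) = exp(-r*dt) * [p * V(k+1, i) + (1-p) * V(k+1, i+1)].
  V(2,0) = exp(-r*dt) * [p*7.784376 + (1-p)*0.000000] = 3.538804
  V(2,1) = exp(-r*dt) * [p*0.000000 + (1-p)*0.000000] = 0.000000
  V(2,2) = exp(-r*dt) * [p*0.000000 + (1-p)*0.000000] = 0.000000
  V(1,0) = exp(-r*dt) * [p*3.538804 + (1-p)*0.000000] = 1.608752
  V(1,1) = exp(-r*dt) * [p*0.000000 + (1-p)*0.000000] = 0.000000
  V(0,0) = exp(-r*dt) * [p*1.608752 + (1-p)*0.000000] = 0.731344

Answer: Price = V(0,0) = 0.7313
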